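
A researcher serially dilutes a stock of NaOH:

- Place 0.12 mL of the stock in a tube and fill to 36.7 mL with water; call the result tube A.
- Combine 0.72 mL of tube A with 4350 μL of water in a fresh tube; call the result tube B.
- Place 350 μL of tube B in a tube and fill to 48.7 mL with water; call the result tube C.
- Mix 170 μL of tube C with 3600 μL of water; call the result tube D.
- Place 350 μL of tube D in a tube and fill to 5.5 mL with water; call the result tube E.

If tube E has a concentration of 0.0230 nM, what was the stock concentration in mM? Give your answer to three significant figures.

Step 1: 0.12 mL brought to 36.7 mL → factor 36.7/0.12 = 305.83
Step 2: 0.72 mL + 4350 μL = 5.07 mL total → factor 5.07/0.72 = 7.0417
Step 3: 350 μL brought to 48.7 mL → factor 48700/350 = 139.14
Step 4: 170 μL + 3600 μL = 3770 μL total → factor 3770/170 = 22.176
Step 5: 350 μL brought to 5.5 mL → factor 5500/350 = 15.714
Overall dilution factor = 305.83 × 7.0417 × 139.14 × 22.176 × 15.714 = 1.0443 × 10^8
Stock = 0.0230 nM × 1.0443 × 10^8 = 2.402 × 10^6 nM = 2.40 mM

2.40 mM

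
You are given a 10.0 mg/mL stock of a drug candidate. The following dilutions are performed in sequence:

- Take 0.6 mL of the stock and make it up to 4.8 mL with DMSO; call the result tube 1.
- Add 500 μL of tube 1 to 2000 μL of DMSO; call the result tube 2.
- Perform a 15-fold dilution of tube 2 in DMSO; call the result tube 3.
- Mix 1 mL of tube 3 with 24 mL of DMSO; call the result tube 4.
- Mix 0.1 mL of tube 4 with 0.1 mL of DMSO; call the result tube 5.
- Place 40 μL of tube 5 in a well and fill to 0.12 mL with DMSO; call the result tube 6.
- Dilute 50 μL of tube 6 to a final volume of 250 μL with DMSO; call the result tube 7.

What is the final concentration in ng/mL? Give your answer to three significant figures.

22.2 ng/mL

Step 1: 0.6 mL brought to 4.8 mL → factor 4.8/0.6 = 8
Step 2: 500 μL + 2000 μL = 2500 μL total → factor 2500/500 = 5
Step 3: 15-fold → factor 15
Step 4: 1 mL + 24 mL = 25 mL total → factor 25/1 = 25
Step 5: 0.1 mL + 0.1 mL = 0.2 mL total → factor 0.2/0.1 = 2
Step 6: 40 μL brought to 0.12 mL → factor 120/40 = 3
Step 7: 50 μL brought to 250 μL → factor 250/50 = 5
Overall dilution factor = 8 × 5 × 15 × 25 × 2 × 3 × 5 = 4.5 × 10^5
Final = 10.0 mg/mL / 4.5 × 10^5 = 2.222 × 10^-5 mg/mL = 22.2 ng/mL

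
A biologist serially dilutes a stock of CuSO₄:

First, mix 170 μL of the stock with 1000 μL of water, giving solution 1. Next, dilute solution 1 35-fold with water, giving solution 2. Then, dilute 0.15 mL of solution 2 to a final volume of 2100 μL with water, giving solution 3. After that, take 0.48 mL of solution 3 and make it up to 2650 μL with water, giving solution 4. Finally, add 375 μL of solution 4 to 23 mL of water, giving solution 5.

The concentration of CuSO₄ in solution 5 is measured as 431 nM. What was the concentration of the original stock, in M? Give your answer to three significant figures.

0.500 M

Step 1: 170 μL + 1000 μL = 1170 μL total → factor 1170/170 = 6.8824
Step 2: 35-fold → factor 35
Step 3: 0.15 mL brought to 2100 μL → factor 2.1/0.15 = 14
Step 4: 0.48 mL brought to 2650 μL → factor 2.65/0.48 = 5.5208
Step 5: 375 μL + 23 mL = 23375 μL total → factor 23375/375 = 62.333
Overall dilution factor = 6.8824 × 35 × 14 × 5.5208 × 62.333 = 1.1605 × 10^6
Stock = 431 nM × 1.1605 × 10^6 = 5.002 × 10^8 nM = 0.500 M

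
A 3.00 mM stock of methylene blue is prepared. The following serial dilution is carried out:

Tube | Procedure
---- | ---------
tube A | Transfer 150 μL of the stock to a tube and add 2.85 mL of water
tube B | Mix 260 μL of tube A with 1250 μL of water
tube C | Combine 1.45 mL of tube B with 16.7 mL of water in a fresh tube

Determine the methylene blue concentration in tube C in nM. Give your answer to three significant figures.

2.06 × 10^3 nM

Step 1: 150 μL + 2.85 mL = 3000 μL total → factor 3000/150 = 20
Step 2: 260 μL + 1250 μL = 1510 μL total → factor 1510/260 = 5.8077
Step 3: 1.45 mL + 16.7 mL = 18.15 mL total → factor 18.15/1.45 = 12.517
Overall dilution factor = 20 × 5.8077 × 12.517 = 1453.9
Final = 3.00 mM / 1453.9 = 0.002063 mM = 2.06 × 10^3 nM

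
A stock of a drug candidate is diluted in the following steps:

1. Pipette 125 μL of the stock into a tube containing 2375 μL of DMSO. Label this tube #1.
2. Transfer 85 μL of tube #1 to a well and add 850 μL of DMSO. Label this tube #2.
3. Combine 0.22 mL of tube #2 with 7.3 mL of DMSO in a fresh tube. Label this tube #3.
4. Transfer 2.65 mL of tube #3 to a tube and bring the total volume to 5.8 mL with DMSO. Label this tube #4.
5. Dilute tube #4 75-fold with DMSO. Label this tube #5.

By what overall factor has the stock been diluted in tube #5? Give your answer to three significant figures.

1.23 × 10^6

Step 1: 125 μL + 2375 μL = 2500 μL total → factor 2500/125 = 20
Step 2: 85 μL + 850 μL = 935 μL total → factor 935/85 = 11
Step 3: 0.22 mL + 7.3 mL = 7.52 mL total → factor 7.52/0.22 = 34.182
Step 4: 2.65 mL brought to 5.8 mL → factor 5.8/2.65 = 2.1887
Step 5: 75-fold → factor 75
Overall dilution factor = 20 × 11 × 34.182 × 2.1887 × 75 = 1.2344 × 10^6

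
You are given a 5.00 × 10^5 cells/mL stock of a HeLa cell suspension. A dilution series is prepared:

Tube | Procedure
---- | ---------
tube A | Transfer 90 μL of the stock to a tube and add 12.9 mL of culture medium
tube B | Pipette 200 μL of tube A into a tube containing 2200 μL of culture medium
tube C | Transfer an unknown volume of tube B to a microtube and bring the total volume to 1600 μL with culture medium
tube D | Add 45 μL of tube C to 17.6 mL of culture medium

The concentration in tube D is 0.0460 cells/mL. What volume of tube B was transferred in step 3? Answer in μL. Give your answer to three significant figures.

Step 1: 90 μL + 12.9 mL = 12990 μL total → factor 12990/90 = 144.33
Step 2: 200 μL + 2200 μL = 2400 μL total → factor 2400/200 = 12
Step 3: v brought to 1600 μL → factor = 1600 μL/v
Step 4: 45 μL + 17.6 mL = 17645 μL total → factor 17645/45 = 392.11
Product of known-step factors = 6.7914 × 10^5
Overall factor = 5.00 × 10^5 cells/mL / (0.0460 cells/mL) = 1.087 × 10^7
Step-3 factor = 1.087 × 10^7 / 6.7914 × 10^5 = 16.005
v = 1600 μL / 16.005 = 100 μL

100 μL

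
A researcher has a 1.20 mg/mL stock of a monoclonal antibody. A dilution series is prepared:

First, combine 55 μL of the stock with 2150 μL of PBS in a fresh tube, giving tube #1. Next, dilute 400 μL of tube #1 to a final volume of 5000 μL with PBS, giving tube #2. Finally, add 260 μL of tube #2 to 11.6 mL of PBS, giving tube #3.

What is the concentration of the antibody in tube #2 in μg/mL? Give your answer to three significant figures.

2.39 μg/mL

Step 1: 55 μL + 2150 μL = 2205 μL total → factor 2205/55 = 40.091
Step 2: 400 μL brought to 5000 μL → factor 5000/400 = 12.5
Dilution factor through tube #2 = 40.091 × 12.5 = 501.14
[tube #2] = 1.20 mg/mL / 501.14 = 0.002395 mg/mL = 2.39 μg/mL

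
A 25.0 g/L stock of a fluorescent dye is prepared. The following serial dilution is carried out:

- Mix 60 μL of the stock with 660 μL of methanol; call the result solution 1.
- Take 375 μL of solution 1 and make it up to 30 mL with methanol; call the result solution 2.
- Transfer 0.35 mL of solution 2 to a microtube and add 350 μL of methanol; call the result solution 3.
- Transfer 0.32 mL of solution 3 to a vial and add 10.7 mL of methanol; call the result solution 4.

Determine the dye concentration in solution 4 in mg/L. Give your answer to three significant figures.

0.378 mg/L

Step 1: 60 μL + 660 μL = 720 μL total → factor 720/60 = 12
Step 2: 375 μL brought to 30 mL → factor 30000/375 = 80
Step 3: 0.35 mL + 350 μL = 0.7 mL total → factor 0.7/0.35 = 2
Step 4: 0.32 mL + 10.7 mL = 11.02 mL total → factor 11.02/0.32 = 34.438
Overall dilution factor = 12 × 80 × 2 × 34.438 = 66120
Final = 25.0 g/L / 66120 = 0.0003781 g/L = 0.378 mg/L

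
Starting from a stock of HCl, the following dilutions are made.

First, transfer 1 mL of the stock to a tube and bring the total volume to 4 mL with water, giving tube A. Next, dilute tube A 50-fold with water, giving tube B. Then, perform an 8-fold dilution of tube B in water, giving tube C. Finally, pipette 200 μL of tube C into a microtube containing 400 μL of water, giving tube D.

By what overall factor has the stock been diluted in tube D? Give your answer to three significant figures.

4.80 × 10^3

Step 1: 1 mL brought to 4 mL → factor 4/1 = 4
Step 2: 50-fold → factor 50
Step 3: 8-fold → factor 8
Step 4: 200 μL + 400 μL = 600 μL total → factor 600/200 = 3
Overall dilution factor = 4 × 50 × 8 × 3 = 4800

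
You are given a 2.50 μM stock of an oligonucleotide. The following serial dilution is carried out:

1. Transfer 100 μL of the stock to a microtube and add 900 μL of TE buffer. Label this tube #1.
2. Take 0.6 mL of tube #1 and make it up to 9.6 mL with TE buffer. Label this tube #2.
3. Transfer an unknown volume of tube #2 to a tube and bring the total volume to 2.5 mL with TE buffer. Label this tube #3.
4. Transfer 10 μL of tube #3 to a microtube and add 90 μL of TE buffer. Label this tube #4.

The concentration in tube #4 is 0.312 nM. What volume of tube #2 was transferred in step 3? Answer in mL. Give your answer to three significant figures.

Step 1: 100 μL + 900 μL = 1000 μL total → factor 1000/100 = 10
Step 2: 0.6 mL brought to 9.6 mL → factor 9.6/0.6 = 16
Step 3: v brought to 2.5 mL → factor = 2.5 mL/v
Step 4: 10 μL + 90 μL = 100 μL total → factor 100/10 = 10
Product of known-step factors = 1600
Overall factor = 2.50 μM / (0.312 nM) = 8012.8
Step-3 factor = 8012.8 / 1600 = 5.008
v = 2.5 mL / 5.008 = 0.499 mL

0.499 mL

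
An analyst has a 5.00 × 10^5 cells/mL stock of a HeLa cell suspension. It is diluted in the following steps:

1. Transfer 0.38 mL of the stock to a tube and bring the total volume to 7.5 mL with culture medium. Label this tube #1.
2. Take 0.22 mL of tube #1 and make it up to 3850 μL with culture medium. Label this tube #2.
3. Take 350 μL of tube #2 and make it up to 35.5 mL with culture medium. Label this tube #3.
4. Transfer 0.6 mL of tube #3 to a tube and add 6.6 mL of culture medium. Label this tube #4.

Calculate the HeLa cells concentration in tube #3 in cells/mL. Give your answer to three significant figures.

14.3 cells/mL

Step 1: 0.38 mL brought to 7.5 mL → factor 7.5/0.38 = 19.737
Step 2: 0.22 mL brought to 3850 μL → factor 3.85/0.22 = 17.5
Step 3: 350 μL brought to 35.5 mL → factor 35500/350 = 101.43
Dilution factor through tube #3 = 19.737 × 17.5 × 101.43 = 35033
[tube #3] = 5.00 × 10^5 cells/mL / 35033 = 14.3 cells/mL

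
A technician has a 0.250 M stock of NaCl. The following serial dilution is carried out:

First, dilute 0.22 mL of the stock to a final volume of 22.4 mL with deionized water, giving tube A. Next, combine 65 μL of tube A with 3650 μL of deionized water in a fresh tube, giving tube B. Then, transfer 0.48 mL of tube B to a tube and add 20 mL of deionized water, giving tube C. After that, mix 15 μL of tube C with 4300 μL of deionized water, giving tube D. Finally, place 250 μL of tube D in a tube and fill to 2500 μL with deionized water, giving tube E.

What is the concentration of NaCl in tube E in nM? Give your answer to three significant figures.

Step 1: 0.22 mL brought to 22.4 mL → factor 22.4/0.22 = 101.82
Step 2: 65 μL + 3650 μL = 3715 μL total → factor 3715/65 = 57.154
Step 3: 0.48 mL + 20 mL = 20.48 mL total → factor 20.48/0.48 = 42.667
Step 4: 15 μL + 4300 μL = 4315 μL total → factor 4315/15 = 287.67
Step 5: 250 μL brought to 2500 μL → factor 2500/250 = 10
Overall dilution factor = 101.82 × 57.154 × 42.667 × 287.67 × 10 = 7.1425 × 10^8
Final = 0.250 M / 7.1425 × 10^8 = 3.500 × 10^-10 M = 0.350 nM

0.350 nM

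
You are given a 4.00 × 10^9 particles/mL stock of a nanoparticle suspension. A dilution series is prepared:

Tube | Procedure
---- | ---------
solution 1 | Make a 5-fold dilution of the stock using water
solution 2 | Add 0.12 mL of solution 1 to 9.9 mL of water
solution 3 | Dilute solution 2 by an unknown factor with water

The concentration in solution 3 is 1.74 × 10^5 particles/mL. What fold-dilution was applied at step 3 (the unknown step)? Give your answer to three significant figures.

Step 1: 5-fold → factor 5
Step 2: 0.12 mL + 9.9 mL = 10.02 mL total → factor 10.02/0.12 = 83.5
Step 3: unknown factor x
Product of known-step factors = 417.5
Overall factor = 4.00 × 10^9 particles/mL / (1.74 × 10^5 particles/mL) = 22989
x = 22989 / 417.5 = 55.1

55.1-fold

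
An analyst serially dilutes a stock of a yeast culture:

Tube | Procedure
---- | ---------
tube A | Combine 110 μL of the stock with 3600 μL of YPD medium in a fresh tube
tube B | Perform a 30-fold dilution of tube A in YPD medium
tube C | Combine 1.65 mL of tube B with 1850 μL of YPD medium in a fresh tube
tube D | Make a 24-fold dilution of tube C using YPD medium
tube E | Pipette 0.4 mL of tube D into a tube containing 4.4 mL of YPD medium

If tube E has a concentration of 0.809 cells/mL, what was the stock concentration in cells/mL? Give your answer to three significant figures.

5.00 × 10^5 cells/mL

Step 1: 110 μL + 3600 μL = 3710 μL total → factor 3710/110 = 33.727
Step 2: 30-fold → factor 30
Step 3: 1.65 mL + 1850 μL = 3.5 mL total → factor 3.5/1.65 = 2.1212
Step 4: 24-fold → factor 24
Step 5: 0.4 mL + 4.4 mL = 4.8 mL total → factor 4.8/0.4 = 12
Overall dilution factor = 33.727 × 30 × 2.1212 × 24 × 12 = 6.1813 × 10^5
Stock = 0.809 cells/mL × 6.1813 × 10^5 = 5.00 × 10^5 cells/mL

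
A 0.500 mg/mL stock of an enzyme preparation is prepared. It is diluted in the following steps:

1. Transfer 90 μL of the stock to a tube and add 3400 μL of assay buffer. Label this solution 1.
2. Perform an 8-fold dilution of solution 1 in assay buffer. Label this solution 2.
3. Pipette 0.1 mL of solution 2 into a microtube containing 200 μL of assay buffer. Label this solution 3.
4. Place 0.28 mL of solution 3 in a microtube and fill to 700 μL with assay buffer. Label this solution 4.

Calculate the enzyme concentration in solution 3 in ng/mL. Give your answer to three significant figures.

Step 1: 90 μL + 3400 μL = 3490 μL total → factor 3490/90 = 38.778
Step 2: 8-fold → factor 8
Step 3: 0.1 mL + 200 μL = 0.3 mL total → factor 0.3/0.1 = 3
Dilution factor through solution 3 = 38.778 × 8 × 3 = 930.67
[solution 3] = 0.500 mg/mL / 930.67 = 0.0005372 mg/mL = 537 ng/mL

537 ng/mL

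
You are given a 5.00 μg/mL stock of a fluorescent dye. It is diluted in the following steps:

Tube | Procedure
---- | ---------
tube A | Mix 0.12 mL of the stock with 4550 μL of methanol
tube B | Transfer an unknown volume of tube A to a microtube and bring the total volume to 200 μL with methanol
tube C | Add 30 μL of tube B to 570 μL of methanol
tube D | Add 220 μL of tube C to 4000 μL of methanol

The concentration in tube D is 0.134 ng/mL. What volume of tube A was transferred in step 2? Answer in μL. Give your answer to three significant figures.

Step 1: 0.12 mL + 4550 μL = 4.67 mL total → factor 4.67/0.12 = 38.917
Step 2: v brought to 200 μL → factor = 200 μL/v
Step 3: 30 μL + 570 μL = 600 μL total → factor 600/30 = 20
Step 4: 220 μL + 4000 μL = 4220 μL total → factor 4220/220 = 19.182
Product of known-step factors = 14930
Overall factor = 5.00 μg/mL / (0.134 ng/mL) = 37313
Step-2 factor = 37313 / 14930 = 2.4993
v = 200 μL / 2.4993 = 80.0 μL

80.0 μL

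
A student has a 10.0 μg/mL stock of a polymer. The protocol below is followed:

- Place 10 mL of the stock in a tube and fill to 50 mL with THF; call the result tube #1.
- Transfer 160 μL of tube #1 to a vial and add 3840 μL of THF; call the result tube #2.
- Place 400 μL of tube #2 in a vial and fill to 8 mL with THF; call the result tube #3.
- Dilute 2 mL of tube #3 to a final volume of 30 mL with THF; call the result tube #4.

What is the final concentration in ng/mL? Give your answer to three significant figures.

Step 1: 10 mL brought to 50 mL → factor 50/10 = 5
Step 2: 160 μL + 3840 μL = 4000 μL total → factor 4000/160 = 25
Step 3: 400 μL brought to 8 mL → factor 8000/400 = 20
Step 4: 2 mL brought to 30 mL → factor 30/2 = 15
Overall dilution factor = 5 × 25 × 20 × 15 = 37500
Final = 10.0 μg/mL / 37500 = 0.0002667 μg/mL = 0.267 ng/mL

0.267 ng/mL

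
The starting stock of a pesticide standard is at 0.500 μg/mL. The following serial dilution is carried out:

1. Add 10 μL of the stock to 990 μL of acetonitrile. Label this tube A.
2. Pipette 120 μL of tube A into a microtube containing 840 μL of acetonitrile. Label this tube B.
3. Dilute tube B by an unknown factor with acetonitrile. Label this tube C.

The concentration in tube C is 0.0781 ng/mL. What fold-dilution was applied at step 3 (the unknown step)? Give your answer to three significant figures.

8.00-fold

Step 1: 10 μL + 990 μL = 1000 μL total → factor 1000/10 = 100
Step 2: 120 μL + 840 μL = 960 μL total → factor 960/120 = 8
Step 3: unknown factor x
Product of known-step factors = 800
Overall factor = 0.500 μg/mL / (0.0781 ng/mL) = 6402
x = 6402 / 800 = 8.00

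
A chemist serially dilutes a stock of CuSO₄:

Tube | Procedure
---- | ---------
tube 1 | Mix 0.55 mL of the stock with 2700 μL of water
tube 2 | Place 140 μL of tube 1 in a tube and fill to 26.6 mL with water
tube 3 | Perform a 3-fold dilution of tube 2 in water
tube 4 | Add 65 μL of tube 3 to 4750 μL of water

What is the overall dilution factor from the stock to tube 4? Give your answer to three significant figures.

Step 1: 0.55 mL + 2700 μL = 3.25 mL total → factor 3.25/0.55 = 5.9091
Step 2: 140 μL brought to 26.6 mL → factor 26600/140 = 190
Step 3: 3-fold → factor 3
Step 4: 65 μL + 4750 μL = 4815 μL total → factor 4815/65 = 74.077
Overall dilution factor = 5.9091 × 190 × 3 × 74.077 = 2.495 × 10^5

2.50 × 10^5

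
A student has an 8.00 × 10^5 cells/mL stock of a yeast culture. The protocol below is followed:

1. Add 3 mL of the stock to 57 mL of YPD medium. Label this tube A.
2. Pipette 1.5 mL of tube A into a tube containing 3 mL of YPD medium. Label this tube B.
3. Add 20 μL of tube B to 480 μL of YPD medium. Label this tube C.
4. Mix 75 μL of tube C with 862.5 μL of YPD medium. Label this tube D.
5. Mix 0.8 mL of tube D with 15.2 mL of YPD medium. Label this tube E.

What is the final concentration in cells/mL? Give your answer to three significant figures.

Step 1: 3 mL + 57 mL = 60 mL total → factor 60/3 = 20
Step 2: 1.5 mL + 3 mL = 4.5 mL total → factor 4.5/1.5 = 3
Step 3: 20 μL + 480 μL = 500 μL total → factor 500/20 = 25
Step 4: 75 μL + 862.5 μL = 937.5 μL total → factor 937.5/75 = 12.5
Step 5: 0.8 mL + 15.2 mL = 16 mL total → factor 16/0.8 = 20
Overall dilution factor = 20 × 3 × 25 × 12.5 × 20 = 3.75 × 10^5
Final = 8.00 × 10^5 cells/mL / 3.75 × 10^5 = 2.13 cells/mL

2.13 cells/mL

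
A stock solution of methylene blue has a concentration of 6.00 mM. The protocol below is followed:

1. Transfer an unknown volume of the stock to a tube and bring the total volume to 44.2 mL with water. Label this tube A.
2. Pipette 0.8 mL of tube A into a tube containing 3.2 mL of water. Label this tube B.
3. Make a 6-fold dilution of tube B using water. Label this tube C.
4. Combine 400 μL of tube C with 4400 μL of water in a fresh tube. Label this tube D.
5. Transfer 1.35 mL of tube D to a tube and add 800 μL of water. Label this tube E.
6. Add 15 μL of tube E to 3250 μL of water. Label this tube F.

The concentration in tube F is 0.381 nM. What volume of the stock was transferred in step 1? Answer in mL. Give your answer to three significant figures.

0.350 mL

Step 1: v brought to 44.2 mL → factor = 44.2 mL/v
Step 2: 0.8 mL + 3.2 mL = 4 mL total → factor 4/0.8 = 5
Step 3: 6-fold → factor 6
Step 4: 400 μL + 4400 μL = 4800 μL total → factor 4800/400 = 12
Step 5: 1.35 mL + 800 μL = 2.15 mL total → factor 2.15/1.35 = 1.5926
Step 6: 15 μL + 3250 μL = 3265 μL total → factor 3265/15 = 217.67
Product of known-step factors = 1.248 × 10^5
Overall factor = 6.00 mM / (0.381 nM) = 1.5748 × 10^7
Step-1 factor = 1.5748 × 10^7 / 1.248 × 10^5 = 126.19
v = 44.2 mL / 126.19 = 0.350 mL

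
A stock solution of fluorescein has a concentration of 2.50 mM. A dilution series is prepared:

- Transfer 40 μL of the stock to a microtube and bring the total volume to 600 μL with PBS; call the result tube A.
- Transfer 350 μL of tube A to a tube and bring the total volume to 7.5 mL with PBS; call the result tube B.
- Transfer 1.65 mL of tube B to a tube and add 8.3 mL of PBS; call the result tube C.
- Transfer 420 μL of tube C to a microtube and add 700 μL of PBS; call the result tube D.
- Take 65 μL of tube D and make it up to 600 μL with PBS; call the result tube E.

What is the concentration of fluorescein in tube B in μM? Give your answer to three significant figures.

7.78 μM

Step 1: 40 μL brought to 600 μL → factor 600/40 = 15
Step 2: 350 μL brought to 7.5 mL → factor 7500/350 = 21.429
Dilution factor through tube B = 15 × 21.429 = 321.43
[tube B] = 2.50 mM / 321.43 = 0.007778 mM = 7.78 μM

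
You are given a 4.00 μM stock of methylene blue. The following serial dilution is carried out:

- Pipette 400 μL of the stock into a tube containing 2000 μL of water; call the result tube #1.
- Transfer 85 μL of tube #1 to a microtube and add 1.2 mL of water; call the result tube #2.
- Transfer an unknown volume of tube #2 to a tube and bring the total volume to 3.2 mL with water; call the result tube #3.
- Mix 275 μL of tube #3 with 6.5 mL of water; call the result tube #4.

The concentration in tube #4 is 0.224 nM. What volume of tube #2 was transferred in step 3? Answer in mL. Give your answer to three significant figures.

0.400 mL

Step 1: 400 μL + 2000 μL = 2400 μL total → factor 2400/400 = 6
Step 2: 85 μL + 1.2 mL = 1285 μL total → factor 1285/85 = 15.118
Step 3: v brought to 3.2 mL → factor = 3.2 mL/v
Step 4: 275 μL + 6.5 mL = 6775 μL total → factor 6775/275 = 24.636
Product of known-step factors = 2234.7
Overall factor = 4.00 μM / (0.224 nM) = 17857
Step-3 factor = 17857 / 2234.7 = 7.991
v = 3.2 mL / 7.991 = 0.400 mL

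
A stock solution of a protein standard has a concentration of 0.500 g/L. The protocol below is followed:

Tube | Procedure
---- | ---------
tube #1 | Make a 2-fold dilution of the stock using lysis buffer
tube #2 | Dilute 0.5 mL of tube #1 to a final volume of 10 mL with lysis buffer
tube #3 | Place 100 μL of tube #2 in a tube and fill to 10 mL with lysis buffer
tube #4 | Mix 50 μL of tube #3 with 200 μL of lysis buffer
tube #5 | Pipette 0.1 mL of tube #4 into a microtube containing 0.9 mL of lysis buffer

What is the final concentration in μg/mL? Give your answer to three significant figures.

0.00250 μg/mL

Step 1: 2-fold → factor 2
Step 2: 0.5 mL brought to 10 mL → factor 10/0.5 = 20
Step 3: 100 μL brought to 10 mL → factor 10000/100 = 100
Step 4: 50 μL + 200 μL = 250 μL total → factor 250/50 = 5
Step 5: 0.1 mL + 0.9 mL = 1 mL total → factor 1/0.1 = 10
Overall dilution factor = 2 × 20 × 100 × 5 × 10 = 2 × 10^5
Final = 0.500 g/L / 2 × 10^5 = 2.500 × 10^-6 g/L = 0.00250 μg/mL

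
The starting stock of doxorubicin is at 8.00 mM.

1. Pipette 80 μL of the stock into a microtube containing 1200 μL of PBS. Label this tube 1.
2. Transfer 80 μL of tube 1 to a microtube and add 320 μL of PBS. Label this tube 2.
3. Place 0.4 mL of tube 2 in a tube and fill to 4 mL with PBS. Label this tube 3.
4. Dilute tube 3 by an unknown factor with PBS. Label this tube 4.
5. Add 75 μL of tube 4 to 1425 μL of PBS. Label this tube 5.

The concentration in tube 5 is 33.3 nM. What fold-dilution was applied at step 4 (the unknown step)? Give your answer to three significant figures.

Step 1: 80 μL + 1200 μL = 1280 μL total → factor 1280/80 = 16
Step 2: 80 μL + 320 μL = 400 μL total → factor 400/80 = 5
Step 3: 0.4 mL brought to 4 mL → factor 4/0.4 = 10
Step 4: unknown factor x
Step 5: 75 μL + 1425 μL = 1500 μL total → factor 1500/75 = 20
Product of known-step factors = 16000
Overall factor = 8.00 mM / (33.3 nM) = 2.4024 × 10^5
x = 2.4024 × 10^5 / 16000 = 15.0

15.0-fold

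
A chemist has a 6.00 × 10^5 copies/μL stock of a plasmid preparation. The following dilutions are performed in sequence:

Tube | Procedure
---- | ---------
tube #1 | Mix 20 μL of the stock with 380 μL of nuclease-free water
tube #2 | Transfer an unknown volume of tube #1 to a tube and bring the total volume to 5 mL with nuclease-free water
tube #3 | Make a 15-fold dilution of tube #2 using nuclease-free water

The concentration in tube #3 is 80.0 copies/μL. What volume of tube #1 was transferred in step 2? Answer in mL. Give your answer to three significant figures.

Step 1: 20 μL + 380 μL = 400 μL total → factor 400/20 = 20
Step 2: v brought to 5 mL → factor = 5 mL/v
Step 3: 15-fold → factor 15
Product of known-step factors = 300
Overall factor = 6.00 × 10^5 copies/μL / (80.0 copies/μL) = 7500
Step-2 factor = 7500 / 300 = 25
v = 5 mL / 25 = 0.200 mL

0.200 mL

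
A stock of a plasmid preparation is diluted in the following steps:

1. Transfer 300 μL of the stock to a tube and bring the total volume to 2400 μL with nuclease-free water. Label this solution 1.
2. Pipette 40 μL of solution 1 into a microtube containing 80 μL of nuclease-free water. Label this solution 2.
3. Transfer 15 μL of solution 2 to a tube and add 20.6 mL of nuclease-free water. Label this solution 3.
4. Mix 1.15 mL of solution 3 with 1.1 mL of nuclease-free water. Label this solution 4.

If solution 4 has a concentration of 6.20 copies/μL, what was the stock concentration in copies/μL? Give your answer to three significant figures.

4.00 × 10^5 copies/μL

Step 1: 300 μL brought to 2400 μL → factor 2400/300 = 8
Step 2: 40 μL + 80 μL = 120 μL total → factor 120/40 = 3
Step 3: 15 μL + 20.6 mL = 20615 μL total → factor 20615/15 = 1374.3
Step 4: 1.15 mL + 1.1 mL = 2.25 mL total → factor 2.25/1.15 = 1.9565
Overall dilution factor = 8 × 3 × 1374.3 × 1.9565 = 64534
Stock = 6.20 copies/μL × 64534 = 4.00 × 10^5 copies/μL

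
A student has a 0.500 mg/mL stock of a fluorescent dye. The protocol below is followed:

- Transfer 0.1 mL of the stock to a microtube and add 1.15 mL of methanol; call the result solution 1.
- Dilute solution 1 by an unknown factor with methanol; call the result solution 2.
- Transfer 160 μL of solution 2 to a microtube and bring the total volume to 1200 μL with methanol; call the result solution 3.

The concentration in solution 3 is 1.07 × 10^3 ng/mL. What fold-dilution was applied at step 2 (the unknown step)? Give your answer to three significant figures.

4.98-fold

Step 1: 0.1 mL + 1.15 mL = 1.25 mL total → factor 1.25/0.1 = 12.5
Step 2: unknown factor x
Step 3: 160 μL brought to 1200 μL → factor 1200/160 = 7.5
Product of known-step factors = 93.75
Overall factor = 0.500 mg/mL / (1.07 × 10^3 ng/mL) = 467.29
x = 467.29 / 93.75 = 4.98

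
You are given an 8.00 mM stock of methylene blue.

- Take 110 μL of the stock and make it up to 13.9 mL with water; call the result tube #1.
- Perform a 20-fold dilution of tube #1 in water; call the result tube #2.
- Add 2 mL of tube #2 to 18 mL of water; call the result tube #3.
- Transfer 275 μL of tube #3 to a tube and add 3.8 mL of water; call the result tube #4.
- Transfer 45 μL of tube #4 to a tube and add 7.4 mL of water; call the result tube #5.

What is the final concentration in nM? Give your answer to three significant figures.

Step 1: 110 μL brought to 13.9 mL → factor 13900/110 = 126.36
Step 2: 20-fold → factor 20
Step 3: 2 mL + 18 mL = 20 mL total → factor 20/2 = 10
Step 4: 275 μL + 3.8 mL = 4075 μL total → factor 4075/275 = 14.818
Step 5: 45 μL + 7.4 mL = 7445 μL total → factor 7445/45 = 165.44
Overall dilution factor = 126.36 × 20 × 10 × 14.818 × 165.44 = 6.1958 × 10^7
Final = 8.00 mM / 6.1958 × 10^7 = 1.291 × 10^-7 mM = 0.129 nM

0.129 nM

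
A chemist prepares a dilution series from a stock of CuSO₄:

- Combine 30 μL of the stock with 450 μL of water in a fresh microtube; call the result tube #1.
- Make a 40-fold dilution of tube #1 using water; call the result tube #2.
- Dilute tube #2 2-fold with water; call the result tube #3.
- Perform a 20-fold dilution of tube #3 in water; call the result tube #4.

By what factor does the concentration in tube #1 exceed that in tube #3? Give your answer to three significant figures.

80.0

Step 1: 30 μL + 450 μL = 480 μL total → factor 480/30 = 16
Step 2: 40-fold → factor 40
Step 3: 2-fold → factor 2
Dilution factor to tube #1 = 16; to tube #3 = 1280
[tube #1]/[tube #3] = (factor to tube #3)/(factor to tube #1) = 1280/16 = 80.0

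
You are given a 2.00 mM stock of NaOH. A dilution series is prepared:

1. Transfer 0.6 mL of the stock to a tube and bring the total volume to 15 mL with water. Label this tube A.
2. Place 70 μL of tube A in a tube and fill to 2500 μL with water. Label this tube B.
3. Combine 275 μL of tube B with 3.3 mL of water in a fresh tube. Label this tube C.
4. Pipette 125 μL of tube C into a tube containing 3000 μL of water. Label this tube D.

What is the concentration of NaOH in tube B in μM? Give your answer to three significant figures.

2.24 μM

Step 1: 0.6 mL brought to 15 mL → factor 15/0.6 = 25
Step 2: 70 μL brought to 2500 μL → factor 2500/70 = 35.714
Dilution factor through tube B = 25 × 35.714 = 892.86
[tube B] = 2.00 mM / 892.86 = 0.002240 mM = 2.24 μM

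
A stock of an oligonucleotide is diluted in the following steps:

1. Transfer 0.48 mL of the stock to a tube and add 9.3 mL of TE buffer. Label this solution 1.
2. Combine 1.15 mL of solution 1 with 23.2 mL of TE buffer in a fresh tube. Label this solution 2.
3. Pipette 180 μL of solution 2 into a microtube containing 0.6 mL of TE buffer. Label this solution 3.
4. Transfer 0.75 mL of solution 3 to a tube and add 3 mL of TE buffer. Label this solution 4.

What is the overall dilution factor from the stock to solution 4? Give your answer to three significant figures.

9.35 × 10^3

Step 1: 0.48 mL + 9.3 mL = 9.78 mL total → factor 9.78/0.48 = 20.375
Step 2: 1.15 mL + 23.2 mL = 24.35 mL total → factor 24.35/1.15 = 21.174
Step 3: 180 μL + 0.6 mL = 780 μL total → factor 780/180 = 4.3333
Step 4: 0.75 mL + 3 mL = 3.75 mL total → factor 3.75/0.75 = 5
Overall dilution factor = 20.375 × 21.174 × 4.3333 × 5 = 9347.4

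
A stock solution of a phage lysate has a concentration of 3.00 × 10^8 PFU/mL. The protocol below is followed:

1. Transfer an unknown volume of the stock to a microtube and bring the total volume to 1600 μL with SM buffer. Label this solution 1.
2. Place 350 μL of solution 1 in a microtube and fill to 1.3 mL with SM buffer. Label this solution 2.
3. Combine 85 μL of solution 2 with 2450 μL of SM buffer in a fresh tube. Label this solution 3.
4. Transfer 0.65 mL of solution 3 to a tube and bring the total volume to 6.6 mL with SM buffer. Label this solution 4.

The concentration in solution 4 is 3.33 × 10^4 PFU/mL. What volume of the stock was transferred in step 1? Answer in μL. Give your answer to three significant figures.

200 μL

Step 1: v brought to 1600 μL → factor = 1600 μL/v
Step 2: 350 μL brought to 1.3 mL → factor 1300/350 = 3.7143
Step 3: 85 μL + 2450 μL = 2535 μL total → factor 2535/85 = 29.824
Step 4: 0.65 mL brought to 6.6 mL → factor 6.6/0.65 = 10.154
Product of known-step factors = 1124.8
Overall factor = 3.00 × 10^8 PFU/mL / (3.33 × 10^4 PFU/mL) = 9009
Step-1 factor = 9009 / 1124.8 = 8.0096
v = 1600 μL / 8.0096 = 200 μL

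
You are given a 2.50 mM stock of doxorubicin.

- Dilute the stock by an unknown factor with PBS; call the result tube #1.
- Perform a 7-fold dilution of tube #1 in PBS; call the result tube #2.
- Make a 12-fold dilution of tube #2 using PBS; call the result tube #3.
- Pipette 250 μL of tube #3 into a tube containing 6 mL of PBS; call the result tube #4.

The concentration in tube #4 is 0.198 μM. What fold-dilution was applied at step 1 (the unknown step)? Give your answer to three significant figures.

Step 1: unknown factor x
Step 2: 7-fold → factor 7
Step 3: 12-fold → factor 12
Step 4: 250 μL + 6 mL = 6250 μL total → factor 6250/250 = 25
Product of known-step factors = 2100
Overall factor = 2.50 mM / (0.198 μM) = 12626
x = 12626 / 2100 = 6.01

6.01-fold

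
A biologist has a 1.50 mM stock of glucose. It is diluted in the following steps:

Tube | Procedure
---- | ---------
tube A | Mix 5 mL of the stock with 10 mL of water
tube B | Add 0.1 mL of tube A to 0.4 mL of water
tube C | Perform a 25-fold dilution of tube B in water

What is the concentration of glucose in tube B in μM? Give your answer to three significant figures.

100 μM

Step 1: 5 mL + 10 mL = 15 mL total → factor 15/5 = 3
Step 2: 0.1 mL + 0.4 mL = 0.5 mL total → factor 0.5/0.1 = 5
Dilution factor through tube B = 3 × 5 = 15
[tube B] = 1.50 mM / 15 = 0.1000 mM = 100 μM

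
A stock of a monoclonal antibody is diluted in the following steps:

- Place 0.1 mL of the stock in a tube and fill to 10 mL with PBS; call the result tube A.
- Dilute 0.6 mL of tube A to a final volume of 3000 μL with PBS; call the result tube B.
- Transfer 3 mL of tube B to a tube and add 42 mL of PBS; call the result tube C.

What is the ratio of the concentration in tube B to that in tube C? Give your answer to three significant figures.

Step 1: 0.1 mL brought to 10 mL → factor 10/0.1 = 100
Step 2: 0.6 mL brought to 3000 μL → factor 3/0.6 = 5
Step 3: 3 mL + 42 mL = 45 mL total → factor 45/3 = 15
Dilution factor to tube B = 500; to tube C = 7500
[tube B]/[tube C] = (factor to tube C)/(factor to tube B) = 7500/500 = 15.0

15.0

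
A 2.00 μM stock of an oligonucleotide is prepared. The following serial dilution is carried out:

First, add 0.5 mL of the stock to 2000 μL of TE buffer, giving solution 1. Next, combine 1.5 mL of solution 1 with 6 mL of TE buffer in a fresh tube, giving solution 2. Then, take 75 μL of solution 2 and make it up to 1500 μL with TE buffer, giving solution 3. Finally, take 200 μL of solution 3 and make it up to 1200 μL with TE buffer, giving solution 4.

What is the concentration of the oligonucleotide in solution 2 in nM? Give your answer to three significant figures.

Step 1: 0.5 mL + 2000 μL = 2.5 mL total → factor 2.5/0.5 = 5
Step 2: 1.5 mL + 6 mL = 7.5 mL total → factor 7.5/1.5 = 5
Dilution factor through solution 2 = 5 × 5 = 25
[solution 2] = 2.00 μM / 25 = 0.08000 μM = 80.0 nM

80.0 nM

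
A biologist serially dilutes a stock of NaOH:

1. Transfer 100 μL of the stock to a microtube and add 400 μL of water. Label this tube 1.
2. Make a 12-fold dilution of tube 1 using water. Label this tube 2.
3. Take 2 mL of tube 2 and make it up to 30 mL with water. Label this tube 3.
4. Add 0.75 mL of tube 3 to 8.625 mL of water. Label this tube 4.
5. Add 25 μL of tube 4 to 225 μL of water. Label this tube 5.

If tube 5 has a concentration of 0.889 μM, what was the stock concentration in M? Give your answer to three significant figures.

Step 1: 100 μL + 400 μL = 500 μL total → factor 500/100 = 5
Step 2: 12-fold → factor 12
Step 3: 2 mL brought to 30 mL → factor 30/2 = 15
Step 4: 0.75 mL + 8.625 mL = 9.375 mL total → factor 9.375/0.75 = 12.5
Step 5: 25 μL + 225 μL = 250 μL total → factor 250/25 = 10
Overall dilution factor = 5 × 12 × 15 × 12.5 × 10 = 1.125 × 10^5
Stock = 0.889 μM × 1.125 × 10^5 = 1.000 × 10^5 μM = 0.100 M

0.100 M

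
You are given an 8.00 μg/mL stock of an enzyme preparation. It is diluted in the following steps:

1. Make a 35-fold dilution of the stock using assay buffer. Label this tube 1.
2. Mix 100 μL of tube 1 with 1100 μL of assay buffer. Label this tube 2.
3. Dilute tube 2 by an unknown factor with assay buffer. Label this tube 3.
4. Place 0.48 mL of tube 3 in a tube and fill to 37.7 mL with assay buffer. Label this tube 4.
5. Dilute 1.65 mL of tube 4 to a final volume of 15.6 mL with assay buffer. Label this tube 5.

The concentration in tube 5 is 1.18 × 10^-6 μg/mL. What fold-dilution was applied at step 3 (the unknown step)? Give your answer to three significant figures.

Step 1: 35-fold → factor 35
Step 2: 100 μL + 1100 μL = 1200 μL total → factor 1200/100 = 12
Step 3: unknown factor x
Step 4: 0.48 mL brought to 37.7 mL → factor 37.7/0.48 = 78.542
Step 5: 1.65 mL brought to 15.6 mL → factor 15.6/1.65 = 9.4545
Product of known-step factors = 3.1188 × 10^5
Overall factor = 8.00 μg/mL / (1.18 × 10^-6 μg/mL) = 6.7797 × 10^6
x = 6.7797 × 10^6 / 3.1188 × 10^5 = 21.7

21.7-fold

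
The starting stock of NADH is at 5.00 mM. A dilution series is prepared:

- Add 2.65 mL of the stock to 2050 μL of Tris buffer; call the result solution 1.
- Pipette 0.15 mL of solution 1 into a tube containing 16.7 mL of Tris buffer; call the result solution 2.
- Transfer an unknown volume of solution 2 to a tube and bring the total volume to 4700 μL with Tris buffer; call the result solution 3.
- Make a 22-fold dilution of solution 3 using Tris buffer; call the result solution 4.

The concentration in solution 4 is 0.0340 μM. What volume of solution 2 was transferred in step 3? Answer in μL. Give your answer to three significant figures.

140 μL

Step 1: 2.65 mL + 2050 μL = 4.7 mL total → factor 4.7/2.65 = 1.7736
Step 2: 0.15 mL + 16.7 mL = 16.85 mL total → factor 16.85/0.15 = 112.33
Step 3: v brought to 4700 μL → factor = 4700 μL/v
Step 4: 22-fold → factor 22
Product of known-step factors = 4383.1
Overall factor = 5.00 mM / (0.0340 μM) = 1.4706 × 10^5
Step-3 factor = 1.4706 × 10^5 / 4383.1 = 33.551
v = 4700 μL / 33.551 = 140 μL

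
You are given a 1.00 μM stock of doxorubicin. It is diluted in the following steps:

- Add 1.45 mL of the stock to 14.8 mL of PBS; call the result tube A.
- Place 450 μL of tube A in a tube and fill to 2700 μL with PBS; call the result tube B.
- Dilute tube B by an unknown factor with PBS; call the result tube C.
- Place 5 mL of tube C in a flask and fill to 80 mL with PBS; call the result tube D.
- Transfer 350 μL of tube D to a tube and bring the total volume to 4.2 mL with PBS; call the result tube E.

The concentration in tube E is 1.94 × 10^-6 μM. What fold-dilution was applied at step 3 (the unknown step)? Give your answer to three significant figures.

Step 1: 1.45 mL + 14.8 mL = 16.25 mL total → factor 16.25/1.45 = 11.207
Step 2: 450 μL brought to 2700 μL → factor 2700/450 = 6
Step 3: unknown factor x
Step 4: 5 mL brought to 80 mL → factor 80/5 = 16
Step 5: 350 μL brought to 4.2 mL → factor 4200/350 = 12
Product of known-step factors = 12910
Overall factor = 1.00 μM / (1.94 × 10^-6 μM) = 5.1546 × 10^5
x = 5.1546 × 10^5 / 12910 = 39.9

39.9-fold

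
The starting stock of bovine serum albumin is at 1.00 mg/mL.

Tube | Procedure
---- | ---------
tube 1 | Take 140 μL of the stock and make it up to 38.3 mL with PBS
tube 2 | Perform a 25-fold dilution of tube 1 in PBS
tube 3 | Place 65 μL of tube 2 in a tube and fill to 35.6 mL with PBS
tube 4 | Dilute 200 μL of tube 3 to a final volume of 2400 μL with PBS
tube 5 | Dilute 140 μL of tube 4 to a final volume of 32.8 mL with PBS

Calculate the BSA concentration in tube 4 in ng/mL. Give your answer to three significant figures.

0.0222 ng/mL

Step 1: 140 μL brought to 38.3 mL → factor 38300/140 = 273.57
Step 2: 25-fold → factor 25
Step 3: 65 μL brought to 35.6 mL → factor 35600/65 = 547.69
Step 4: 200 μL brought to 2400 μL → factor 2400/200 = 12
Dilution factor through tube 4 = 273.57 × 25 × 547.69 × 12 = 4.495 × 10^7
[tube 4] = 1.00 mg/mL / 4.495 × 10^7 = 2.225 × 10^-8 mg/mL = 0.0222 ng/mL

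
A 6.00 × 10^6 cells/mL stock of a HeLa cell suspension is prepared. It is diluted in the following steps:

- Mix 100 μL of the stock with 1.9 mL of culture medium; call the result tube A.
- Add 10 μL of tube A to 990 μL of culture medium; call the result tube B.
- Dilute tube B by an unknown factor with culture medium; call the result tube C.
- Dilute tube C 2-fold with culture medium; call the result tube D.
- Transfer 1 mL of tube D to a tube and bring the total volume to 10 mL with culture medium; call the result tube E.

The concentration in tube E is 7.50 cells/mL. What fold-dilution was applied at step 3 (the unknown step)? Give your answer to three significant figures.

20.0-fold

Step 1: 100 μL + 1.9 mL = 2000 μL total → factor 2000/100 = 20
Step 2: 10 μL + 990 μL = 1000 μL total → factor 1000/10 = 100
Step 3: unknown factor x
Step 4: 2-fold → factor 2
Step 5: 1 mL brought to 10 mL → factor 10/1 = 10
Product of known-step factors = 40000
Overall factor = 6.00 × 10^6 cells/mL / (7.50 cells/mL) = 8 × 10^5
x = 8 × 10^5 / 40000 = 20.0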